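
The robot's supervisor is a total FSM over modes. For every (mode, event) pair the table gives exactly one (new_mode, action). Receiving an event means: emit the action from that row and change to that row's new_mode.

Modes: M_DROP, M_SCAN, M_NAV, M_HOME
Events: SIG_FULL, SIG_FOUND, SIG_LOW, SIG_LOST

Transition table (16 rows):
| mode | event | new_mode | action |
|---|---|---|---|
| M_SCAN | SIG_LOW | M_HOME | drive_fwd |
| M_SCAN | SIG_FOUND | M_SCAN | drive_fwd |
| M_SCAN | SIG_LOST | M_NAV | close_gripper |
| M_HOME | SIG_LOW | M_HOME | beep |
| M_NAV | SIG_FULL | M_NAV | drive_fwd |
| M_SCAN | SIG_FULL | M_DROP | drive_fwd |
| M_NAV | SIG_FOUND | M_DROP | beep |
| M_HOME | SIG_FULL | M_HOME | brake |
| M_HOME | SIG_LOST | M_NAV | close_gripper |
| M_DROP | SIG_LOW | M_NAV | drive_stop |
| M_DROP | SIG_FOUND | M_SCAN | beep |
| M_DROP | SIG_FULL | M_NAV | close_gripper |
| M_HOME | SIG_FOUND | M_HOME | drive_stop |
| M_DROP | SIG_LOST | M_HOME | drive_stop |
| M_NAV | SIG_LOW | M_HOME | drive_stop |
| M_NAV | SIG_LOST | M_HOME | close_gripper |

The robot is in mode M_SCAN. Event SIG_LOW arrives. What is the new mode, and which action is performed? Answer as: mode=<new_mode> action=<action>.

mode=M_HOME action=drive_fwd

current mode = M_SCAN; filter table to that mode:
  (M_SCAN, SIG_LOW) → (M_HOME, drive_fwd)  ← event matches
  (M_SCAN, SIG_FOUND) → (M_SCAN, drive_fwd)
  (M_SCAN, SIG_LOST) → (M_NAV, close_gripper)
  (M_SCAN, SIG_FULL) → (M_DROP, drive_fwd)
event = SIG_LOW selects (M_HOME, drive_fwd)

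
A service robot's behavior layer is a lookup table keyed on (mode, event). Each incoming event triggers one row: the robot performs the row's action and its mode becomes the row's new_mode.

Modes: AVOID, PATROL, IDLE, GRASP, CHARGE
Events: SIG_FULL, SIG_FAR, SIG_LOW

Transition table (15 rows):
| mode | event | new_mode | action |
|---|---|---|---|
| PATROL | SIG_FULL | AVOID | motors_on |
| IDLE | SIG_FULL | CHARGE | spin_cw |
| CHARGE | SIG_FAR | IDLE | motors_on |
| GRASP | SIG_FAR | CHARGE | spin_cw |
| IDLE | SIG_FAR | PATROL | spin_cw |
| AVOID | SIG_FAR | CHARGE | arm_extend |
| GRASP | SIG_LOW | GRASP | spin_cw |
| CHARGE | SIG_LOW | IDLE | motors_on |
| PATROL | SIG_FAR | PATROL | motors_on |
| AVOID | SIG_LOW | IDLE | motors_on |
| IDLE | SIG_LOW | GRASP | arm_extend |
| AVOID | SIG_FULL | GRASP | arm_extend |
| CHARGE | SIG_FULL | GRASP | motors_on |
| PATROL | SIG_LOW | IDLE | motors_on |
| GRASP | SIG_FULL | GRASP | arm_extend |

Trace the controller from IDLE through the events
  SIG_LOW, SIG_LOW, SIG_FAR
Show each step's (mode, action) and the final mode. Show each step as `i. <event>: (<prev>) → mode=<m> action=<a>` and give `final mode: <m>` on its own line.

final mode: CHARGE

1. SIG_LOW: (IDLE) → mode=GRASP action=arm_extend
2. SIG_LOW: (GRASP) → mode=GRASP action=spin_cw
3. SIG_FAR: (GRASP) → mode=CHARGE action=spin_cw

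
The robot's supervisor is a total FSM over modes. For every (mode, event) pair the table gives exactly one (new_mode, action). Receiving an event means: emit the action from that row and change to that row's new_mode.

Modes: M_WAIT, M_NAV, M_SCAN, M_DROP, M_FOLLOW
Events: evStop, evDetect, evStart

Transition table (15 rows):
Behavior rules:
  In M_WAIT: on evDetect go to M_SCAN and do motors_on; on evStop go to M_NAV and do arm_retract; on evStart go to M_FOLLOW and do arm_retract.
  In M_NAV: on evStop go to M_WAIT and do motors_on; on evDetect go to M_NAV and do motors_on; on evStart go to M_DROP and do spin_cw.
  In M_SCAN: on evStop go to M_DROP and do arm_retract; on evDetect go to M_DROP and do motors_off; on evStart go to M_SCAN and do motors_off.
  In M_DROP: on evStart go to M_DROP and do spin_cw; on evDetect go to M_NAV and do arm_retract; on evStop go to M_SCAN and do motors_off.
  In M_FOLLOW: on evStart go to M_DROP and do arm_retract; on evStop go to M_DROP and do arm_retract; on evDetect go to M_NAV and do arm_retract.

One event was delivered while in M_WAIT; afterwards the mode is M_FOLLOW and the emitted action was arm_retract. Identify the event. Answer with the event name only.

try evStop: (M_WAIT, evStop) → (M_NAV, arm_retract)
try evDetect: (M_WAIT, evDetect) → (M_SCAN, motors_on)
try evStart: (M_WAIT, evStart) → (M_FOLLOW, arm_retract)  ← matches

evStart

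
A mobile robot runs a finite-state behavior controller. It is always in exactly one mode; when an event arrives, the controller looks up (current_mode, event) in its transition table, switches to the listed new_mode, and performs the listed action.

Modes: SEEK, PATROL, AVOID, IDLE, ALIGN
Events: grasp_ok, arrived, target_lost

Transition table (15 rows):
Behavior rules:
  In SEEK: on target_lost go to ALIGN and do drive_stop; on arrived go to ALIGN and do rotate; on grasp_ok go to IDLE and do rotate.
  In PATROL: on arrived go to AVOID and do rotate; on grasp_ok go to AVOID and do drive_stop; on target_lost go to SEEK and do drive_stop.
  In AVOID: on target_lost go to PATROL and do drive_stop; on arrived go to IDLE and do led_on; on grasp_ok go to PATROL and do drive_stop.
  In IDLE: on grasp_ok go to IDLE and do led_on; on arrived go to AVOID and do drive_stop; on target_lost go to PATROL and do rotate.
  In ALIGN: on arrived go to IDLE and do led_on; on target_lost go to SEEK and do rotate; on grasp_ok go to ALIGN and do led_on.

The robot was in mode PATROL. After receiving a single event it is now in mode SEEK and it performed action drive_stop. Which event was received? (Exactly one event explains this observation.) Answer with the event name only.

target_lost

try grasp_ok: (PATROL, grasp_ok) → (AVOID, drive_stop)
try arrived: (PATROL, arrived) → (AVOID, rotate)
try target_lost: (PATROL, target_lost) → (SEEK, drive_stop)  ← matches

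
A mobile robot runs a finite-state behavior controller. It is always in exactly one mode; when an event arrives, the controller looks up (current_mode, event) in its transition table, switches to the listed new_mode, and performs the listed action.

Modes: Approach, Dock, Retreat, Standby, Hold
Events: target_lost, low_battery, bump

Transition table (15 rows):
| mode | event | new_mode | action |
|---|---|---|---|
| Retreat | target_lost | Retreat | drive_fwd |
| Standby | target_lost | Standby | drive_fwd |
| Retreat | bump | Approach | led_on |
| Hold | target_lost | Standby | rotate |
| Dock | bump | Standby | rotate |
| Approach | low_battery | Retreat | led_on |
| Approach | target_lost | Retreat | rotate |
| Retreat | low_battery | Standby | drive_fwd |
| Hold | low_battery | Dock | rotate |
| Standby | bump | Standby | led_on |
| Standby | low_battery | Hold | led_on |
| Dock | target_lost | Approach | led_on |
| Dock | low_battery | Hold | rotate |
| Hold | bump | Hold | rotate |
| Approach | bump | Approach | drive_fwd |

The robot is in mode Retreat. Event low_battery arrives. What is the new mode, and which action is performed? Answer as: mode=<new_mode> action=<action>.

mode=Standby action=drive_fwd

current mode = Retreat; filter table to that mode:
  (Retreat, target_lost) → (Retreat, drive_fwd)
  (Retreat, bump) → (Approach, led_on)
  (Retreat, low_battery) → (Standby, drive_fwd)  ← event matches
event = low_battery selects (Standby, drive_fwd)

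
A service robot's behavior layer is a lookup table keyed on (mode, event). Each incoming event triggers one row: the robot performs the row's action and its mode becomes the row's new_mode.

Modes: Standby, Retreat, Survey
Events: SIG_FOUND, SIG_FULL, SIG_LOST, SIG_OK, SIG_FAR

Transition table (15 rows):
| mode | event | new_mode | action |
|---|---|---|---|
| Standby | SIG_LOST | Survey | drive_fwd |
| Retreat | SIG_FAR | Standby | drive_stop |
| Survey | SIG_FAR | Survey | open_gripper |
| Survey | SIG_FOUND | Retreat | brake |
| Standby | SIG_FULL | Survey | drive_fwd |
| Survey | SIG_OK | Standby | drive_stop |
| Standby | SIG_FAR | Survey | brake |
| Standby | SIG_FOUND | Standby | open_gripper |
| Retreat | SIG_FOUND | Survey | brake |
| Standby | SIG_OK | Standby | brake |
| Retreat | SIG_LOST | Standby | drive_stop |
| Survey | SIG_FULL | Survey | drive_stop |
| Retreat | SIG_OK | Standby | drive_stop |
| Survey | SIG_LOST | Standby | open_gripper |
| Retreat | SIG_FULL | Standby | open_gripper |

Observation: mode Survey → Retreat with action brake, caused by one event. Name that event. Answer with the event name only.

SIG_FOUND

try SIG_FOUND: (Survey, SIG_FOUND) → (Retreat, brake)  ← matches
try SIG_FULL: (Survey, SIG_FULL) → (Survey, drive_stop)
try SIG_LOST: (Survey, SIG_LOST) → (Standby, open_gripper)
try SIG_OK: (Survey, SIG_OK) → (Standby, drive_stop)
try SIG_FAR: (Survey, SIG_FAR) → (Survey, open_gripper)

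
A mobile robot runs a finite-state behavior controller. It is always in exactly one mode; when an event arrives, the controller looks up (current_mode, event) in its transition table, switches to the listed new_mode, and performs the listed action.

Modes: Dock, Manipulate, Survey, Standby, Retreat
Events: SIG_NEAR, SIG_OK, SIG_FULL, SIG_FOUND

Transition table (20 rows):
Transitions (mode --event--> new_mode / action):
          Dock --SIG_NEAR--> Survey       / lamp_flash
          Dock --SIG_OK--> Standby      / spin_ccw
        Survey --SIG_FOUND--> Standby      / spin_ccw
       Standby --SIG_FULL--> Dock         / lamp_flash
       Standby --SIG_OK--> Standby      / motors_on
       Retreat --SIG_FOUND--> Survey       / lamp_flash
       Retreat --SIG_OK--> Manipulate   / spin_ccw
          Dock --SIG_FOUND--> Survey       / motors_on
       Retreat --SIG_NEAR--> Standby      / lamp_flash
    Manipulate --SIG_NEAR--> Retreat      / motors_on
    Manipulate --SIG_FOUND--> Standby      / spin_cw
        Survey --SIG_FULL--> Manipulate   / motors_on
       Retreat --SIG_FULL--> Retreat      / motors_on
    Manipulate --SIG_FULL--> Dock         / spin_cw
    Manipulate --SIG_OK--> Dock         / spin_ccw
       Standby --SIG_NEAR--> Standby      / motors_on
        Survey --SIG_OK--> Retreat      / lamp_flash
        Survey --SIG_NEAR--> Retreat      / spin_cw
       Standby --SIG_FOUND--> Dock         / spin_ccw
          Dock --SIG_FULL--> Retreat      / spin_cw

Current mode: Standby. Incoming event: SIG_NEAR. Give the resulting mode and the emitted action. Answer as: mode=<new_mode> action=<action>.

mode=Standby action=motors_on

current mode = Standby; filter table to that mode:
  (Standby, SIG_FULL) → (Dock, lamp_flash)
  (Standby, SIG_OK) → (Standby, motors_on)
  (Standby, SIG_NEAR) → (Standby, motors_on)  ← event matches
  (Standby, SIG_FOUND) → (Dock, spin_ccw)
event = SIG_NEAR selects (Standby, motors_on)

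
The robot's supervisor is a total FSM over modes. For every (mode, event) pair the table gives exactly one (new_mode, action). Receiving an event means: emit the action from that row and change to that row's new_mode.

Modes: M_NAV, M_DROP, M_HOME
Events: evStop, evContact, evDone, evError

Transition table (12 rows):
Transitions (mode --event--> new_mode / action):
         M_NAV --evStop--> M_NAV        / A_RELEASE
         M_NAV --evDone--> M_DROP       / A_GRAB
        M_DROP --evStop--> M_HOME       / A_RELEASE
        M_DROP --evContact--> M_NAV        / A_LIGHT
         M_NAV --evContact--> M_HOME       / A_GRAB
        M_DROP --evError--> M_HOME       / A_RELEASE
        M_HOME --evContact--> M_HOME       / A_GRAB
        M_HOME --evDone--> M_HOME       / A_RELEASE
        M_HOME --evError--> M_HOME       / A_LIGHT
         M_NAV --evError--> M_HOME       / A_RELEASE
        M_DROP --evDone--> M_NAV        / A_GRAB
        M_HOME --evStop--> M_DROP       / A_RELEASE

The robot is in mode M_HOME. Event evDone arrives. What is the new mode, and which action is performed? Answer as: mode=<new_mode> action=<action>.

mode=M_HOME action=A_RELEASE

current mode = M_HOME; filter table to that mode:
  (M_HOME, evContact) → (M_HOME, A_GRAB)
  (M_HOME, evDone) → (M_HOME, A_RELEASE)  ← event matches
  (M_HOME, evError) → (M_HOME, A_LIGHT)
  (M_HOME, evStop) → (M_DROP, A_RELEASE)
event = evDone selects (M_HOME, A_RELEASE)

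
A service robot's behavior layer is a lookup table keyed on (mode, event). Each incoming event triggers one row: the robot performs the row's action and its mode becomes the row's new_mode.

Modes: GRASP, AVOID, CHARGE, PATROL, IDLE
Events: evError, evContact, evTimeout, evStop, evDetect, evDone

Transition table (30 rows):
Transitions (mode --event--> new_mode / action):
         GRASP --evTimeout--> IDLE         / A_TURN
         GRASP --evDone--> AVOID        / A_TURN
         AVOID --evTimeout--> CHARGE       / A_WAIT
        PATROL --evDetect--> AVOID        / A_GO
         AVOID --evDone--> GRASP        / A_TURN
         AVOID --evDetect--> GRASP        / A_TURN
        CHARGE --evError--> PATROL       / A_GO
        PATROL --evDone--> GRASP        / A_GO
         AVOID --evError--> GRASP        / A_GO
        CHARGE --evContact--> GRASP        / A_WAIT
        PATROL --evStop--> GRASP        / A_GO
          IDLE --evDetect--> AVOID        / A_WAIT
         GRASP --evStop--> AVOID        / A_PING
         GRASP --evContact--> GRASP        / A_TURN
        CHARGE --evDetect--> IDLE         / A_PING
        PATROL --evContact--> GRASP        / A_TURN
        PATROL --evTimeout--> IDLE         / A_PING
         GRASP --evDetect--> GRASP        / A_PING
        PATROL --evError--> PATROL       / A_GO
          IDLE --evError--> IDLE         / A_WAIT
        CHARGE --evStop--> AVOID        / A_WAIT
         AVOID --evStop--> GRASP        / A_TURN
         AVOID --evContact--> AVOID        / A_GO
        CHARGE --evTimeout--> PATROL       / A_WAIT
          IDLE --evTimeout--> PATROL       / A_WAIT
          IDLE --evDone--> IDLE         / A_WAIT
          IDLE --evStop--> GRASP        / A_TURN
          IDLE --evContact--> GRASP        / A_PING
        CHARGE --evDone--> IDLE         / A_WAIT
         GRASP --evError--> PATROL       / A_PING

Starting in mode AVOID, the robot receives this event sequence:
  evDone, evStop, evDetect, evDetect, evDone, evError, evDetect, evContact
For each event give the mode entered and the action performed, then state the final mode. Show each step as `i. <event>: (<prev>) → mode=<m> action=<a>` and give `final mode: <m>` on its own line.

final mode: GRASP

1. evDone: (AVOID) → mode=GRASP action=A_TURN
2. evStop: (GRASP) → mode=AVOID action=A_PING
3. evDetect: (AVOID) → mode=GRASP action=A_TURN
4. evDetect: (GRASP) → mode=GRASP action=A_PING
5. evDone: (GRASP) → mode=AVOID action=A_TURN
6. evError: (AVOID) → mode=GRASP action=A_GO
7. evDetect: (GRASP) → mode=GRASP action=A_PING
8. evContact: (GRASP) → mode=GRASP action=A_TURN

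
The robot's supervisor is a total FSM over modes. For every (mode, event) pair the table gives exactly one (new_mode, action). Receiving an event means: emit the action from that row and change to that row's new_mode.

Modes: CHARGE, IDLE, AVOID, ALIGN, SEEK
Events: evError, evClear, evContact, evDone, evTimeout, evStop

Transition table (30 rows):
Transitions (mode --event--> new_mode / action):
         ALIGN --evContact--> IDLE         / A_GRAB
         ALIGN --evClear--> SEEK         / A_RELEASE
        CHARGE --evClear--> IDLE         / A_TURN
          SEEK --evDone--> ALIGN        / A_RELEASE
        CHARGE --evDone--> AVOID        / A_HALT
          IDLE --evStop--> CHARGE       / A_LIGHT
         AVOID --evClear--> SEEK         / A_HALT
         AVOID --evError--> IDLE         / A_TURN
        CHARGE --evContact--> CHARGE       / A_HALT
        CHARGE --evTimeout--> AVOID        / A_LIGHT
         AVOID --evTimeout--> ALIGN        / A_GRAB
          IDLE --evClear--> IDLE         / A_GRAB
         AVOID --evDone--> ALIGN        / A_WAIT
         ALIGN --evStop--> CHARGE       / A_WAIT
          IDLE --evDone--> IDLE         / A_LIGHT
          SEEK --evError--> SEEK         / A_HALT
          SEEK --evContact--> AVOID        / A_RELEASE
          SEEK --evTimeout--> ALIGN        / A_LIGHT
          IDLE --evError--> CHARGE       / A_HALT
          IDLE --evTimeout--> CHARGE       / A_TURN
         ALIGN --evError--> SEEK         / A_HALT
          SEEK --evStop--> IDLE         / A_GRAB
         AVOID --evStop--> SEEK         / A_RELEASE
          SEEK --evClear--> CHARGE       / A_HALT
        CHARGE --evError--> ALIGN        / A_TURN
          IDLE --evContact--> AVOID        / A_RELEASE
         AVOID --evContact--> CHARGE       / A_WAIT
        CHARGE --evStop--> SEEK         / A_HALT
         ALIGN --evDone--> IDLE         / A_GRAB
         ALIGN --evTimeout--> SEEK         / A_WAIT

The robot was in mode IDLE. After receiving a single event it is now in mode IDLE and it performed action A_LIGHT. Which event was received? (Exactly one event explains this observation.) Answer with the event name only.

try evError: (IDLE, evError) → (CHARGE, A_HALT)
try evClear: (IDLE, evClear) → (IDLE, A_GRAB)
try evContact: (IDLE, evContact) → (AVOID, A_RELEASE)
try evDone: (IDLE, evDone) → (IDLE, A_LIGHT)  ← matches
try evTimeout: (IDLE, evTimeout) → (CHARGE, A_TURN)
try evStop: (IDLE, evStop) → (CHARGE, A_LIGHT)

evDone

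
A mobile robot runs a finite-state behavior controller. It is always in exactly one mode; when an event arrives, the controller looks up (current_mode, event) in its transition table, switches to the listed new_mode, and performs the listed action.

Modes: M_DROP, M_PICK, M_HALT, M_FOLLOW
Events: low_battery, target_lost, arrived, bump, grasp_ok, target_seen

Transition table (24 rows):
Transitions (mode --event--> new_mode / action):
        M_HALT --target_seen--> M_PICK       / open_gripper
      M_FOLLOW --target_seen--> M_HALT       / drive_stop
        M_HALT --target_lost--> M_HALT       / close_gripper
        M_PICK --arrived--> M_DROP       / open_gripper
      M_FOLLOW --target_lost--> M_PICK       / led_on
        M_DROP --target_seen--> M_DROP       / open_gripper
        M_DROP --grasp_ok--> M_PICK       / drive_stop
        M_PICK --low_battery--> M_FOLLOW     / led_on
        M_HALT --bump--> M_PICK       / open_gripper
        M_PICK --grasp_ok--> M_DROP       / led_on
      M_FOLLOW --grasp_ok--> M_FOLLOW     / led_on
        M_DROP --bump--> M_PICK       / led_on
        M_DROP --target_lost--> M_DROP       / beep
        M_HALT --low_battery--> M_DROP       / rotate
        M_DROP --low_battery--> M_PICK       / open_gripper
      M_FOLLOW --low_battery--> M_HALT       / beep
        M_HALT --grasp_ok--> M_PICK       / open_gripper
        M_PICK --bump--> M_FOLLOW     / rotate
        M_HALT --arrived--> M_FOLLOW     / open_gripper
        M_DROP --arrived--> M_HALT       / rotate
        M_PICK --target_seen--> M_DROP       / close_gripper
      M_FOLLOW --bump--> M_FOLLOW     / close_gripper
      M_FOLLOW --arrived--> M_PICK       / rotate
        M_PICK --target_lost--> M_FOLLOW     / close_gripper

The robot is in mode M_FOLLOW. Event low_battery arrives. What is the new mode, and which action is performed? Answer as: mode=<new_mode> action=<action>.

mode=M_HALT action=beep

current mode = M_FOLLOW; filter table to that mode:
  (M_FOLLOW, target_seen) → (M_HALT, drive_stop)
  (M_FOLLOW, target_lost) → (M_PICK, led_on)
  (M_FOLLOW, grasp_ok) → (M_FOLLOW, led_on)
  (M_FOLLOW, low_battery) → (M_HALT, beep)  ← event matches
  (M_FOLLOW, bump) → (M_FOLLOW, close_gripper)
  (M_FOLLOW, arrived) → (M_PICK, rotate)
event = low_battery selects (M_HALT, beep)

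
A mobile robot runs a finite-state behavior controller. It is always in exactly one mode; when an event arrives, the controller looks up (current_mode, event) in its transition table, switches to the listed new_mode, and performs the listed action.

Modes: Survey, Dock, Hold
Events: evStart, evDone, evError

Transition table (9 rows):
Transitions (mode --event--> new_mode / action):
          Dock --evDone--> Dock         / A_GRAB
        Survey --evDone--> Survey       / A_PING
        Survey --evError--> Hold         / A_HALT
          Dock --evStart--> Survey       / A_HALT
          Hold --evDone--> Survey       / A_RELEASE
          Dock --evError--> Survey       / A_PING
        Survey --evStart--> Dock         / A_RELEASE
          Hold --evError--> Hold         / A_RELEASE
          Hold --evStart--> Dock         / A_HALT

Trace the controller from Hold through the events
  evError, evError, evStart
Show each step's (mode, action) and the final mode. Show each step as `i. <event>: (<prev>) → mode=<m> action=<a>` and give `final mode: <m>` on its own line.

1. evError: (Hold) → mode=Hold action=A_RELEASE
2. evError: (Hold) → mode=Hold action=A_RELEASE
3. evStart: (Hold) → mode=Dock action=A_HALT

final mode: Dock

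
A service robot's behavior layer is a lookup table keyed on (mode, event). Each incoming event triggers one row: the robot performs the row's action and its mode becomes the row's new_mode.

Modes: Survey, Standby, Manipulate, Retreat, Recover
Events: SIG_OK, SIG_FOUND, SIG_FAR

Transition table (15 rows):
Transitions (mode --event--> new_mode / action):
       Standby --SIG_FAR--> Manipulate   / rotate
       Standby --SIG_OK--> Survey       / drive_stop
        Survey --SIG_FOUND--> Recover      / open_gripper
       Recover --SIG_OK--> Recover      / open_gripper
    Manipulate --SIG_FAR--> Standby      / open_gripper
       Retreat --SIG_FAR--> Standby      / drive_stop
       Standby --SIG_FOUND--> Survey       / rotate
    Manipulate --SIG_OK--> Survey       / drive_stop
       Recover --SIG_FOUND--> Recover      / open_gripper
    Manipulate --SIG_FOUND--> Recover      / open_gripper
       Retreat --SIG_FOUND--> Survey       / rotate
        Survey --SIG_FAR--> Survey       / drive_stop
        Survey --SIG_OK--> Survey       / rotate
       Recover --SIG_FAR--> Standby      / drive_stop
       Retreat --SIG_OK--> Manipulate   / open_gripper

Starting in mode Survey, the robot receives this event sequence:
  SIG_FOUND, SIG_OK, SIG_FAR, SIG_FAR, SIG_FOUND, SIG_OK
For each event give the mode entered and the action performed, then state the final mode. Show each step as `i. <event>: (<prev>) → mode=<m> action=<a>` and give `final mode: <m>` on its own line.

1. SIG_FOUND: (Survey) → mode=Recover action=open_gripper
2. SIG_OK: (Recover) → mode=Recover action=open_gripper
3. SIG_FAR: (Recover) → mode=Standby action=drive_stop
4. SIG_FAR: (Standby) → mode=Manipulate action=rotate
5. SIG_FOUND: (Manipulate) → mode=Recover action=open_gripper
6. SIG_OK: (Recover) → mode=Recover action=open_gripper

final mode: Recover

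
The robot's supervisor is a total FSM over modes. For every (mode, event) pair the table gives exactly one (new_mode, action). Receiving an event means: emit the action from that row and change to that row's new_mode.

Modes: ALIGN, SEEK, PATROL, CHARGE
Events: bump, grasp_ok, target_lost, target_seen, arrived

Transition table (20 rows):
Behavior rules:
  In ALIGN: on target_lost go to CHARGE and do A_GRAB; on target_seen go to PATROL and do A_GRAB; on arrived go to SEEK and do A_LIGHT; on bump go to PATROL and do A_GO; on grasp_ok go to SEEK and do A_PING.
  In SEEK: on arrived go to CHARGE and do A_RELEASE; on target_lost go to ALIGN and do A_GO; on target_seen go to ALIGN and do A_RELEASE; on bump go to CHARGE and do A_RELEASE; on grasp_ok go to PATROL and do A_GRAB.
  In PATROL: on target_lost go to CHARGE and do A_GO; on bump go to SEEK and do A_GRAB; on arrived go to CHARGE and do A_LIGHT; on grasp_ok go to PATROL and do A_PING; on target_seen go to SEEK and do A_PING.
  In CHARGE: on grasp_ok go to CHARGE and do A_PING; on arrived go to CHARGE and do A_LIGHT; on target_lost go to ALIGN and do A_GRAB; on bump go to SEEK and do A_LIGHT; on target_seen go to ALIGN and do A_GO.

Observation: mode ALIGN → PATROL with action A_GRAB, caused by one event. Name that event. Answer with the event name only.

try bump: (ALIGN, bump) → (PATROL, A_GO)
try grasp_ok: (ALIGN, grasp_ok) → (SEEK, A_PING)
try target_lost: (ALIGN, target_lost) → (CHARGE, A_GRAB)
try target_seen: (ALIGN, target_seen) → (PATROL, A_GRAB)  ← matches
try arrived: (ALIGN, arrived) → (SEEK, A_LIGHT)

target_seen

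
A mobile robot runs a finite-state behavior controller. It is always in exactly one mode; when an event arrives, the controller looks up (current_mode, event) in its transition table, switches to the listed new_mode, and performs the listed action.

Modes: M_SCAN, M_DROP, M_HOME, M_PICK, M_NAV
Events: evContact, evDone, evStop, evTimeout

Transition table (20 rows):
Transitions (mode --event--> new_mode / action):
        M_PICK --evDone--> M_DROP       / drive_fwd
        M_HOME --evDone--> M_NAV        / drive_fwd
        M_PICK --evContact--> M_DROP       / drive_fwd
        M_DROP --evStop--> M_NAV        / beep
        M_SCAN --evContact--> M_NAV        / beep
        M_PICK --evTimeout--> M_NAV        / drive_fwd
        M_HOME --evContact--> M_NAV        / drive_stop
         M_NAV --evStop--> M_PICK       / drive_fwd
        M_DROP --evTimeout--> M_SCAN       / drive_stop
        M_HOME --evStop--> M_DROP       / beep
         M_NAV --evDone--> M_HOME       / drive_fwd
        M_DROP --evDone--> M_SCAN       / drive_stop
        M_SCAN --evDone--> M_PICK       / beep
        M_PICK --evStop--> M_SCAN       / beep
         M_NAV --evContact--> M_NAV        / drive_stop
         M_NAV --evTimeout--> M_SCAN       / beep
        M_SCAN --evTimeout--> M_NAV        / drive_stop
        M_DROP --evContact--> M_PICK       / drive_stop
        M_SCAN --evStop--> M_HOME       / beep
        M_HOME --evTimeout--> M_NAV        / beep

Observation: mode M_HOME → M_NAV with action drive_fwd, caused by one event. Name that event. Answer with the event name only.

evDone

try evContact: (M_HOME, evContact) → (M_NAV, drive_stop)
try evDone: (M_HOME, evDone) → (M_NAV, drive_fwd)  ← matches
try evStop: (M_HOME, evStop) → (M_DROP, beep)
try evTimeout: (M_HOME, evTimeout) → (M_NAV, beep)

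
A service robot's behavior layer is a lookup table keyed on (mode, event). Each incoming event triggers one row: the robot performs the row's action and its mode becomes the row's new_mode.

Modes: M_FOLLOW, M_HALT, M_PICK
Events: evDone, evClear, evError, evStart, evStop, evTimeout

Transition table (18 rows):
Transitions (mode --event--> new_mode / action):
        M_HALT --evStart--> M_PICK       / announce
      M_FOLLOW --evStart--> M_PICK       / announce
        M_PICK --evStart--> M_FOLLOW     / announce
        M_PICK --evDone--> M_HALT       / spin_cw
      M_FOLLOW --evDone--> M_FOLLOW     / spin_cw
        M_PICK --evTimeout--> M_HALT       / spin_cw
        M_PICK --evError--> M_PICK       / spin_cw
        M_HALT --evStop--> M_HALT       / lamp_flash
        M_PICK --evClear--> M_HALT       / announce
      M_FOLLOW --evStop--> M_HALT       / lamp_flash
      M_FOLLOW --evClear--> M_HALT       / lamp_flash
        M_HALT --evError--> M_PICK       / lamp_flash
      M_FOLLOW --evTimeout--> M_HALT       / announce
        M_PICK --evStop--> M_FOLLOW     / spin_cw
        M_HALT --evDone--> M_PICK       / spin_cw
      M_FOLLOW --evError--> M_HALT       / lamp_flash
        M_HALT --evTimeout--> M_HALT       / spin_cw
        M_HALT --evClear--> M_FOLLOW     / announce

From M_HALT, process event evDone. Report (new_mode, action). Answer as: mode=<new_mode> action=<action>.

current mode = M_HALT; filter table to that mode:
  (M_HALT, evStart) → (M_PICK, announce)
  (M_HALT, evStop) → (M_HALT, lamp_flash)
  (M_HALT, evError) → (M_PICK, lamp_flash)
  (M_HALT, evDone) → (M_PICK, spin_cw)  ← event matches
  (M_HALT, evTimeout) → (M_HALT, spin_cw)
  (M_HALT, evClear) → (M_FOLLOW, announce)
event = evDone selects (M_PICK, spin_cw)

mode=M_PICK action=spin_cw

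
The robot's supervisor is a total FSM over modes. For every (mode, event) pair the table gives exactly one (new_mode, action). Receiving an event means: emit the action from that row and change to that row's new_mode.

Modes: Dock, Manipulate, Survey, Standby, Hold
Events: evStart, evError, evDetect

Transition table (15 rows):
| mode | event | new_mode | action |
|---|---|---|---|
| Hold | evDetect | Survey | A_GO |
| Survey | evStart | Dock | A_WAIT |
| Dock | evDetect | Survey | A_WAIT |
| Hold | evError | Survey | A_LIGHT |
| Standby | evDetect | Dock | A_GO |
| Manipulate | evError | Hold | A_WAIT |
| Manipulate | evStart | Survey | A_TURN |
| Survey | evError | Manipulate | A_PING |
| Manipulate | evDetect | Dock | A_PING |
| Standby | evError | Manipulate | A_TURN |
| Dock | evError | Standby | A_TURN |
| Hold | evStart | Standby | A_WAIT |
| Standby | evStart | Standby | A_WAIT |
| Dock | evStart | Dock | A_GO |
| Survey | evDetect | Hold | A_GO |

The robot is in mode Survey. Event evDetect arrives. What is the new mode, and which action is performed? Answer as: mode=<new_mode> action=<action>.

mode=Hold action=A_GO

current mode = Survey; filter table to that mode:
  (Survey, evStart) → (Dock, A_WAIT)
  (Survey, evError) → (Manipulate, A_PING)
  (Survey, evDetect) → (Hold, A_GO)  ← event matches
event = evDetect selects (Hold, A_GO)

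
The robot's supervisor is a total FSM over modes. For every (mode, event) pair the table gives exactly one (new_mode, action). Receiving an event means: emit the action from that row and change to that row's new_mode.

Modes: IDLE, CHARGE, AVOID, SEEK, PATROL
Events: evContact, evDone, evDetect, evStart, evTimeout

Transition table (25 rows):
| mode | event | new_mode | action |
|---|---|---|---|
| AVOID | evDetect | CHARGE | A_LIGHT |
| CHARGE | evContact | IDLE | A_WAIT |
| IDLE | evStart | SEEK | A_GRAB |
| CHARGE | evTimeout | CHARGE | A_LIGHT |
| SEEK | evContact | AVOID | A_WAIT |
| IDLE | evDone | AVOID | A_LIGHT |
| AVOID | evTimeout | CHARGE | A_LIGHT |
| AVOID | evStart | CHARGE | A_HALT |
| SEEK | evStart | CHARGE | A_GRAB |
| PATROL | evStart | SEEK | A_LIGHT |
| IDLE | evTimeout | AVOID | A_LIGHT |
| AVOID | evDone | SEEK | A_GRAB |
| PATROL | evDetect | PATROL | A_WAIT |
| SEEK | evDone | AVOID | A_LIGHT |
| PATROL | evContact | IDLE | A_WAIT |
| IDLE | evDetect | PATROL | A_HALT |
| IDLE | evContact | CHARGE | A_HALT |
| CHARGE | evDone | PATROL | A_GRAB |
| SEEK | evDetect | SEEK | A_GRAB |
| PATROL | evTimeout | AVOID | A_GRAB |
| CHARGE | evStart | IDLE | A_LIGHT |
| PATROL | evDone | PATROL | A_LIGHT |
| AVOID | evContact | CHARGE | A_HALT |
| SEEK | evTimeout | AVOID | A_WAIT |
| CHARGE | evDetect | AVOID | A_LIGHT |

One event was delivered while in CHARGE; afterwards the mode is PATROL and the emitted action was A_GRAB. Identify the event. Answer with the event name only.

try evContact: (CHARGE, evContact) → (IDLE, A_WAIT)
try evDone: (CHARGE, evDone) → (PATROL, A_GRAB)  ← matches
try evDetect: (CHARGE, evDetect) → (AVOID, A_LIGHT)
try evStart: (CHARGE, evStart) → (IDLE, A_LIGHT)
try evTimeout: (CHARGE, evTimeout) → (CHARGE, A_LIGHT)

evDone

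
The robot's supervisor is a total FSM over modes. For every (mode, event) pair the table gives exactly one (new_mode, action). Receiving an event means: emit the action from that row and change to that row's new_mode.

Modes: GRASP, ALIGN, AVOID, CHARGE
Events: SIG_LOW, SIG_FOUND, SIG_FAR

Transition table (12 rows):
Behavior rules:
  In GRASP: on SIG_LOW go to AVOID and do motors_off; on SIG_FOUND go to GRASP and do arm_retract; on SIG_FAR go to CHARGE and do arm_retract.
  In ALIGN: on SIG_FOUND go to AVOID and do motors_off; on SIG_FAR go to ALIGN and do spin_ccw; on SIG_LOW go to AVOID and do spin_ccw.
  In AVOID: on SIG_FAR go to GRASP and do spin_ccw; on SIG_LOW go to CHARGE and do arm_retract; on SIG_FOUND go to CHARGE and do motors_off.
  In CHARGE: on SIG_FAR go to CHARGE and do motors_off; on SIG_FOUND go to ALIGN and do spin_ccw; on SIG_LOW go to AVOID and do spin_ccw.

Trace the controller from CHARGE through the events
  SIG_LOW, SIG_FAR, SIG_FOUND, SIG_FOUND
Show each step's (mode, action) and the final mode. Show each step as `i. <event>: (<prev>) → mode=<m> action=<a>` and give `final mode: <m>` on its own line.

1. SIG_LOW: (CHARGE) → mode=AVOID action=spin_ccw
2. SIG_FAR: (AVOID) → mode=GRASP action=spin_ccw
3. SIG_FOUND: (GRASP) → mode=GRASP action=arm_retract
4. SIG_FOUND: (GRASP) → mode=GRASP action=arm_retract

final mode: GRASP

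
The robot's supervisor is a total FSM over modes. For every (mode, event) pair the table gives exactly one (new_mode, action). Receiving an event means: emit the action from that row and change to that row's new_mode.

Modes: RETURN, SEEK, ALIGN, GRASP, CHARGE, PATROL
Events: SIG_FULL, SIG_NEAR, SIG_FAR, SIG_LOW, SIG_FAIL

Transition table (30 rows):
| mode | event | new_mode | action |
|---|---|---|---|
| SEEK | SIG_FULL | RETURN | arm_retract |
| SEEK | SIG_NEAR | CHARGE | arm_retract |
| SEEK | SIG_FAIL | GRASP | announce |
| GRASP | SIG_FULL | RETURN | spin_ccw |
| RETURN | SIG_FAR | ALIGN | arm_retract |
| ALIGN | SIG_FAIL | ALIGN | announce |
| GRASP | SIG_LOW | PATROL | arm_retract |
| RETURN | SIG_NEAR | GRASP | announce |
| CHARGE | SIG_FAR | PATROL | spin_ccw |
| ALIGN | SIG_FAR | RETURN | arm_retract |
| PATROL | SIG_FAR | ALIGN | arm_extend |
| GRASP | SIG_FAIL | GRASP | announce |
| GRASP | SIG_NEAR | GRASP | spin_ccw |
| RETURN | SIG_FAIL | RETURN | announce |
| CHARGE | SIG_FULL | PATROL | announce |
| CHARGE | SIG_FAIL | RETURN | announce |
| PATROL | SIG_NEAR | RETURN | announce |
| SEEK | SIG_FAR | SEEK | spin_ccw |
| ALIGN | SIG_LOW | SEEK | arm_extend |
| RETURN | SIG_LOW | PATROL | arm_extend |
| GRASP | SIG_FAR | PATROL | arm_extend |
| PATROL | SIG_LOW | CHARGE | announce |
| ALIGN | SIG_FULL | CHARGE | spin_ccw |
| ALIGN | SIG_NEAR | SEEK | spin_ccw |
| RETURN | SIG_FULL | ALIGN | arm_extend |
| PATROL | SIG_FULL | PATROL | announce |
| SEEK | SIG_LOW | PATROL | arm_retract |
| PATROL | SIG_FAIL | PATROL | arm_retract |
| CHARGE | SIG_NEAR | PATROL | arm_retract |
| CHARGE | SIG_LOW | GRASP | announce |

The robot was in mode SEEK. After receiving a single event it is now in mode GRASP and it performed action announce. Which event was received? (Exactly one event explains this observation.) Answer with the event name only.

try SIG_FULL: (SEEK, SIG_FULL) → (RETURN, arm_retract)
try SIG_NEAR: (SEEK, SIG_NEAR) → (CHARGE, arm_retract)
try SIG_FAR: (SEEK, SIG_FAR) → (SEEK, spin_ccw)
try SIG_LOW: (SEEK, SIG_LOW) → (PATROL, arm_retract)
try SIG_FAIL: (SEEK, SIG_FAIL) → (GRASP, announce)  ← matches

SIG_FAIL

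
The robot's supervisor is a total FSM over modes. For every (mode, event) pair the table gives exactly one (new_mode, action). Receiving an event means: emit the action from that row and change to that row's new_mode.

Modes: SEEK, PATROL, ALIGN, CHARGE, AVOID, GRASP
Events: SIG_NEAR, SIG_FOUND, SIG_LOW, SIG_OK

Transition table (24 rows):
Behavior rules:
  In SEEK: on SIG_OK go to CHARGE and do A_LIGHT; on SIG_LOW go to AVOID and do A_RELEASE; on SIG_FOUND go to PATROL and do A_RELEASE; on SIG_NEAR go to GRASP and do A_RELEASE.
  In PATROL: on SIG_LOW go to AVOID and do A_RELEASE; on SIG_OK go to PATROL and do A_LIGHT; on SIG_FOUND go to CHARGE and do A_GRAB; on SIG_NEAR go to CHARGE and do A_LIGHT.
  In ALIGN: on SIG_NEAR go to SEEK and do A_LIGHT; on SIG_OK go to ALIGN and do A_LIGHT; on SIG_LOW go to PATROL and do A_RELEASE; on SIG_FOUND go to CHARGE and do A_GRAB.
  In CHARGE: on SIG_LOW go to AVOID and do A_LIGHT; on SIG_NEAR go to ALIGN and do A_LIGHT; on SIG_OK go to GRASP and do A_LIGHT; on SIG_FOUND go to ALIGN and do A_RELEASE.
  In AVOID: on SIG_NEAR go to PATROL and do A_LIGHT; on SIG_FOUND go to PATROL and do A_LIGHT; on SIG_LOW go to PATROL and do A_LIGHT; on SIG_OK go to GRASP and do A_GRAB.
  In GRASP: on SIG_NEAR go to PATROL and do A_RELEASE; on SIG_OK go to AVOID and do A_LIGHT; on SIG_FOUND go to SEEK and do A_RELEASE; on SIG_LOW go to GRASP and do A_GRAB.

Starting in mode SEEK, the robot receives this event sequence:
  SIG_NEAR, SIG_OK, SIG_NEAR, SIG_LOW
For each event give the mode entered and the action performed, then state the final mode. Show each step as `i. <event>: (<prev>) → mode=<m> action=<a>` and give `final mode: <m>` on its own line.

1. SIG_NEAR: (SEEK) → mode=GRASP action=A_RELEASE
2. SIG_OK: (GRASP) → mode=AVOID action=A_LIGHT
3. SIG_NEAR: (AVOID) → mode=PATROL action=A_LIGHT
4. SIG_LOW: (PATROL) → mode=AVOID action=A_RELEASE

final mode: AVOID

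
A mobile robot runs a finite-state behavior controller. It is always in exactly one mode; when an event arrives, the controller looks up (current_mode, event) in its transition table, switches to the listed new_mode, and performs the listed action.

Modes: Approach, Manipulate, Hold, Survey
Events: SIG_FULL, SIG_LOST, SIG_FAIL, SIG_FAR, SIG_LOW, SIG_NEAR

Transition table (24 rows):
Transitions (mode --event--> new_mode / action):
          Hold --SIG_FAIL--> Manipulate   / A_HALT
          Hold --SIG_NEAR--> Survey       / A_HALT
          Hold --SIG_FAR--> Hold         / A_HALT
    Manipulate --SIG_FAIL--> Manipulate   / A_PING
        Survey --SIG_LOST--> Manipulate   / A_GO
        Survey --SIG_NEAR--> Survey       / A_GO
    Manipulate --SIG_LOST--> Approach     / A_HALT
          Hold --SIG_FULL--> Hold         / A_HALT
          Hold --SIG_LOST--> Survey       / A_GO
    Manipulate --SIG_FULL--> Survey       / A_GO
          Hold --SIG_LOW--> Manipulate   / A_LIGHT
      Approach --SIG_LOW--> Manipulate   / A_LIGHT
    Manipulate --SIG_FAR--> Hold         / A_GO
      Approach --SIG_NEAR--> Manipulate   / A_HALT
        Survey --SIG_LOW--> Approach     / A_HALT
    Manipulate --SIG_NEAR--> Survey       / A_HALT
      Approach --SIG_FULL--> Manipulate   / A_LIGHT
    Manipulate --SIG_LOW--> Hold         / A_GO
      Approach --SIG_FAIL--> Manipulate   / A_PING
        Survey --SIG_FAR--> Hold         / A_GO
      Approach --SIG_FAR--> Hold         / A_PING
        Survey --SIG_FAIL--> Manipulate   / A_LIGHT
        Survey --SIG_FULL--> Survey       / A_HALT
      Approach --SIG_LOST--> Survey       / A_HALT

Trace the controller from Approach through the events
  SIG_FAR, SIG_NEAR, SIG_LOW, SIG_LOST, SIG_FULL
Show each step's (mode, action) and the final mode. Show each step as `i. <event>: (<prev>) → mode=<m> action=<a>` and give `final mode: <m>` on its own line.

1. SIG_FAR: (Approach) → mode=Hold action=A_PING
2. SIG_NEAR: (Hold) → mode=Survey action=A_HALT
3. SIG_LOW: (Survey) → mode=Approach action=A_HALT
4. SIG_LOST: (Approach) → mode=Survey action=A_HALT
5. SIG_FULL: (Survey) → mode=Survey action=A_HALT

final mode: Survey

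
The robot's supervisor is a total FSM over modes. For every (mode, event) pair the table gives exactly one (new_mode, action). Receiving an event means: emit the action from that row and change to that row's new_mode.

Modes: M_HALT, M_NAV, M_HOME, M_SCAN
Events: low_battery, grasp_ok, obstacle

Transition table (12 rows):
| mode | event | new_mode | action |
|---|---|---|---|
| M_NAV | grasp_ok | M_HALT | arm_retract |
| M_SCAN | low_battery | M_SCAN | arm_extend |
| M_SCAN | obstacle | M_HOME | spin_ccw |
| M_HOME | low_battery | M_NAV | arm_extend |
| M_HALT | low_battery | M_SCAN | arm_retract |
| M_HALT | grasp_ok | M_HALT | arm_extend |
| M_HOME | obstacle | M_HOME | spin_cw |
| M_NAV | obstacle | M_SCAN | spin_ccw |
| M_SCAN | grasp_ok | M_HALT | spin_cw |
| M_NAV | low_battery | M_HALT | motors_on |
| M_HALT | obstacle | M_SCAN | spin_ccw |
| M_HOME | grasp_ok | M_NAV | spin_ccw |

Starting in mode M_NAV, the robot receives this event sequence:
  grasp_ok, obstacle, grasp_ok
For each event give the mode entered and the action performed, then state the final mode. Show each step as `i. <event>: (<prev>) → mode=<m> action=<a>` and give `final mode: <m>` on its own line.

final mode: M_HALT

1. grasp_ok: (M_NAV) → mode=M_HALT action=arm_retract
2. obstacle: (M_HALT) → mode=M_SCAN action=spin_ccw
3. grasp_ok: (M_SCAN) → mode=M_HALT action=spin_cw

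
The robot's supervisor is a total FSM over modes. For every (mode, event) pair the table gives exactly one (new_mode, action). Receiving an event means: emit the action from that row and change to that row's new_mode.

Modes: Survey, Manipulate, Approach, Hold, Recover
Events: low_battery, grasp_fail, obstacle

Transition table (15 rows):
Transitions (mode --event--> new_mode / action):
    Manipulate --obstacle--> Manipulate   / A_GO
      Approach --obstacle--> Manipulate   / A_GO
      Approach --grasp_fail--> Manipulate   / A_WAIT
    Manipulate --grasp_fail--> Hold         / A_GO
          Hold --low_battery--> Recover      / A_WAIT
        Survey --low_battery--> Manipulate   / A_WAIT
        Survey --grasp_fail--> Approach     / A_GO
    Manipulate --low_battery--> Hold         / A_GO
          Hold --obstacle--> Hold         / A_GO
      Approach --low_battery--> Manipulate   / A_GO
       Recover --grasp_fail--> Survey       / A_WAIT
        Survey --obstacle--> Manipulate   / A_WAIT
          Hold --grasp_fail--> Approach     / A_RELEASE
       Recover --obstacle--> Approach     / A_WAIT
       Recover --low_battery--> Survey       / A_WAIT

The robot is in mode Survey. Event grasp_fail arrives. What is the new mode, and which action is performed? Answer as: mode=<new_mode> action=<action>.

mode=Approach action=A_GO

current mode = Survey; filter table to that mode:
  (Survey, low_battery) → (Manipulate, A_WAIT)
  (Survey, grasp_fail) → (Approach, A_GO)  ← event matches
  (Survey, obstacle) → (Manipulate, A_WAIT)
event = grasp_fail selects (Approach, A_GO)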